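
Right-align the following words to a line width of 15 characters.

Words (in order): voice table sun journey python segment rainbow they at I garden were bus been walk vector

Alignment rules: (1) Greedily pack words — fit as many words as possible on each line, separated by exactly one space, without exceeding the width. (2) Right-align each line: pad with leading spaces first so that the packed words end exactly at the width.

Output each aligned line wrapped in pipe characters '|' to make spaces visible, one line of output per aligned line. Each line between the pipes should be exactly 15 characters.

Answer: |voice table sun|
| journey python|
|segment rainbow|
|      they at I|
|garden were bus|
|      been walk|
|         vector|

Derivation:
Line 1: ['voice', 'table', 'sun'] (min_width=15, slack=0)
Line 2: ['journey', 'python'] (min_width=14, slack=1)
Line 3: ['segment', 'rainbow'] (min_width=15, slack=0)
Line 4: ['they', 'at', 'I'] (min_width=9, slack=6)
Line 5: ['garden', 'were', 'bus'] (min_width=15, slack=0)
Line 6: ['been', 'walk'] (min_width=9, slack=6)
Line 7: ['vector'] (min_width=6, slack=9)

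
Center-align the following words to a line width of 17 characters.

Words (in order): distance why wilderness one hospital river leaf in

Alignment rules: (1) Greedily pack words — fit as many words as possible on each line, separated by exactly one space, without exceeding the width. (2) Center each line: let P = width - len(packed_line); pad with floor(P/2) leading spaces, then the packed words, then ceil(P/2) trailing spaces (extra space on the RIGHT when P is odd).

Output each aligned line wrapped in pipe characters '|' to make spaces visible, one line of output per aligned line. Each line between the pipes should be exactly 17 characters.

Answer: |  distance why   |
| wilderness one  |
| hospital river  |
|     leaf in     |

Derivation:
Line 1: ['distance', 'why'] (min_width=12, slack=5)
Line 2: ['wilderness', 'one'] (min_width=14, slack=3)
Line 3: ['hospital', 'river'] (min_width=14, slack=3)
Line 4: ['leaf', 'in'] (min_width=7, slack=10)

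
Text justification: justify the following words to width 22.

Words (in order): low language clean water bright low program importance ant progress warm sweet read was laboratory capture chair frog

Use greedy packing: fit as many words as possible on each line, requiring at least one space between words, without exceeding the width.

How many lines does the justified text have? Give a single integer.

Line 1: ['low', 'language', 'clean'] (min_width=18, slack=4)
Line 2: ['water', 'bright', 'low'] (min_width=16, slack=6)
Line 3: ['program', 'importance', 'ant'] (min_width=22, slack=0)
Line 4: ['progress', 'warm', 'sweet'] (min_width=19, slack=3)
Line 5: ['read', 'was', 'laboratory'] (min_width=19, slack=3)
Line 6: ['capture', 'chair', 'frog'] (min_width=18, slack=4)
Total lines: 6

Answer: 6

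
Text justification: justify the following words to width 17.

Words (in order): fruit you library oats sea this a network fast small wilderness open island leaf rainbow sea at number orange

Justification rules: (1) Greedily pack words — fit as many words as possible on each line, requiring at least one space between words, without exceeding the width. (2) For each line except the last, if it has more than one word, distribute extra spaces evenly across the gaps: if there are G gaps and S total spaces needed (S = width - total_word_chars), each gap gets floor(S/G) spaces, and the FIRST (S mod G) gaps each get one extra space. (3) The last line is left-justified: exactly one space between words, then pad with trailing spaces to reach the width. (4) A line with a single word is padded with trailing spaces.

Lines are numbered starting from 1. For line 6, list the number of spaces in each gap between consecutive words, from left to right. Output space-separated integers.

Answer: 3 2

Derivation:
Line 1: ['fruit', 'you', 'library'] (min_width=17, slack=0)
Line 2: ['oats', 'sea', 'this', 'a'] (min_width=15, slack=2)
Line 3: ['network', 'fast'] (min_width=12, slack=5)
Line 4: ['small', 'wilderness'] (min_width=16, slack=1)
Line 5: ['open', 'island', 'leaf'] (min_width=16, slack=1)
Line 6: ['rainbow', 'sea', 'at'] (min_width=14, slack=3)
Line 7: ['number', 'orange'] (min_width=13, slack=4)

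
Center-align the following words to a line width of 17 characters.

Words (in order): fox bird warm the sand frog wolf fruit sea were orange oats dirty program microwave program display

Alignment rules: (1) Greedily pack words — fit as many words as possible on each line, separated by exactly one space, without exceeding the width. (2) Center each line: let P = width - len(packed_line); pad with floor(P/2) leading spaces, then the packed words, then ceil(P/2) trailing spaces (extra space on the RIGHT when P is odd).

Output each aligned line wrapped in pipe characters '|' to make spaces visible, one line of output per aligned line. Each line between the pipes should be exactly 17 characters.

Line 1: ['fox', 'bird', 'warm', 'the'] (min_width=17, slack=0)
Line 2: ['sand', 'frog', 'wolf'] (min_width=14, slack=3)
Line 3: ['fruit', 'sea', 'were'] (min_width=14, slack=3)
Line 4: ['orange', 'oats', 'dirty'] (min_width=17, slack=0)
Line 5: ['program', 'microwave'] (min_width=17, slack=0)
Line 6: ['program', 'display'] (min_width=15, slack=2)

Answer: |fox bird warm the|
| sand frog wolf  |
| fruit sea were  |
|orange oats dirty|
|program microwave|
| program display |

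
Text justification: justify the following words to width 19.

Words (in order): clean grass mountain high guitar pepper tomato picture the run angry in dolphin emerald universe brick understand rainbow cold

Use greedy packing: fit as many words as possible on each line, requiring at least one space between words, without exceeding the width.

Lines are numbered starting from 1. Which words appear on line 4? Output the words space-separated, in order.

Answer: tomato picture the

Derivation:
Line 1: ['clean', 'grass'] (min_width=11, slack=8)
Line 2: ['mountain', 'high'] (min_width=13, slack=6)
Line 3: ['guitar', 'pepper'] (min_width=13, slack=6)
Line 4: ['tomato', 'picture', 'the'] (min_width=18, slack=1)
Line 5: ['run', 'angry', 'in'] (min_width=12, slack=7)
Line 6: ['dolphin', 'emerald'] (min_width=15, slack=4)
Line 7: ['universe', 'brick'] (min_width=14, slack=5)
Line 8: ['understand', 'rainbow'] (min_width=18, slack=1)
Line 9: ['cold'] (min_width=4, slack=15)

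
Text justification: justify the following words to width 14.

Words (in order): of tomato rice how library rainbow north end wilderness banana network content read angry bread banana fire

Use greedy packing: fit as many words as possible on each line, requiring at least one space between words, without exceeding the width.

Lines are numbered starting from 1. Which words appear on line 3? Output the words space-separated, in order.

Answer: rainbow north

Derivation:
Line 1: ['of', 'tomato', 'rice'] (min_width=14, slack=0)
Line 2: ['how', 'library'] (min_width=11, slack=3)
Line 3: ['rainbow', 'north'] (min_width=13, slack=1)
Line 4: ['end', 'wilderness'] (min_width=14, slack=0)
Line 5: ['banana', 'network'] (min_width=14, slack=0)
Line 6: ['content', 'read'] (min_width=12, slack=2)
Line 7: ['angry', 'bread'] (min_width=11, slack=3)
Line 8: ['banana', 'fire'] (min_width=11, slack=3)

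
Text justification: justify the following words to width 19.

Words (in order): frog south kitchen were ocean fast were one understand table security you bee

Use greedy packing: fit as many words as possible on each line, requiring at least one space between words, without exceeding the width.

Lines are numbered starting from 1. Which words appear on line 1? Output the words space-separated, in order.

Line 1: ['frog', 'south', 'kitchen'] (min_width=18, slack=1)
Line 2: ['were', 'ocean', 'fast'] (min_width=15, slack=4)
Line 3: ['were', 'one', 'understand'] (min_width=19, slack=0)
Line 4: ['table', 'security', 'you'] (min_width=18, slack=1)
Line 5: ['bee'] (min_width=3, slack=16)

Answer: frog south kitchen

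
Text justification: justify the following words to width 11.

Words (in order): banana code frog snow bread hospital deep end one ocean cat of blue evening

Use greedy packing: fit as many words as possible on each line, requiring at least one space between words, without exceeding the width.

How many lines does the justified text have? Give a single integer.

Line 1: ['banana', 'code'] (min_width=11, slack=0)
Line 2: ['frog', 'snow'] (min_width=9, slack=2)
Line 3: ['bread'] (min_width=5, slack=6)
Line 4: ['hospital'] (min_width=8, slack=3)
Line 5: ['deep', 'end'] (min_width=8, slack=3)
Line 6: ['one', 'ocean'] (min_width=9, slack=2)
Line 7: ['cat', 'of', 'blue'] (min_width=11, slack=0)
Line 8: ['evening'] (min_width=7, slack=4)
Total lines: 8

Answer: 8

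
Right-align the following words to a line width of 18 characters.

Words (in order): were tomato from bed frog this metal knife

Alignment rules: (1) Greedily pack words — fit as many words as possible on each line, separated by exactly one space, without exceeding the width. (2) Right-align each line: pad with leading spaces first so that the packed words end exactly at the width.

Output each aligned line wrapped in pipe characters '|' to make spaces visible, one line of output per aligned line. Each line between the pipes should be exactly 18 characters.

Answer: |  were tomato from|
|     bed frog this|
|       metal knife|

Derivation:
Line 1: ['were', 'tomato', 'from'] (min_width=16, slack=2)
Line 2: ['bed', 'frog', 'this'] (min_width=13, slack=5)
Line 3: ['metal', 'knife'] (min_width=11, slack=7)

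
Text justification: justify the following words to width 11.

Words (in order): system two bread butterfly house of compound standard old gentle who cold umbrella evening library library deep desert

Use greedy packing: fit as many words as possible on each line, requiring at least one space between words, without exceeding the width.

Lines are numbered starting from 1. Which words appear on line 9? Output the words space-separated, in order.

Line 1: ['system', 'two'] (min_width=10, slack=1)
Line 2: ['bread'] (min_width=5, slack=6)
Line 3: ['butterfly'] (min_width=9, slack=2)
Line 4: ['house', 'of'] (min_width=8, slack=3)
Line 5: ['compound'] (min_width=8, slack=3)
Line 6: ['standard'] (min_width=8, slack=3)
Line 7: ['old', 'gentle'] (min_width=10, slack=1)
Line 8: ['who', 'cold'] (min_width=8, slack=3)
Line 9: ['umbrella'] (min_width=8, slack=3)
Line 10: ['evening'] (min_width=7, slack=4)
Line 11: ['library'] (min_width=7, slack=4)
Line 12: ['library'] (min_width=7, slack=4)
Line 13: ['deep', 'desert'] (min_width=11, slack=0)

Answer: umbrella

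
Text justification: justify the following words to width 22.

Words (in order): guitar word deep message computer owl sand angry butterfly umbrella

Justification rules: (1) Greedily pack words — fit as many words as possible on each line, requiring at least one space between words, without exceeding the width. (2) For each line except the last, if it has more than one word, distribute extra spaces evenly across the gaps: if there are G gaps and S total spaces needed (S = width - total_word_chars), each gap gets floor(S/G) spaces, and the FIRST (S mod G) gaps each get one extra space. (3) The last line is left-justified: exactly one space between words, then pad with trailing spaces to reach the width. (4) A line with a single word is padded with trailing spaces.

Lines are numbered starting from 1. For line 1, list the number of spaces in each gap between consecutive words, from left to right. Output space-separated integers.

Line 1: ['guitar', 'word', 'deep'] (min_width=16, slack=6)
Line 2: ['message', 'computer', 'owl'] (min_width=20, slack=2)
Line 3: ['sand', 'angry', 'butterfly'] (min_width=20, slack=2)
Line 4: ['umbrella'] (min_width=8, slack=14)

Answer: 4 4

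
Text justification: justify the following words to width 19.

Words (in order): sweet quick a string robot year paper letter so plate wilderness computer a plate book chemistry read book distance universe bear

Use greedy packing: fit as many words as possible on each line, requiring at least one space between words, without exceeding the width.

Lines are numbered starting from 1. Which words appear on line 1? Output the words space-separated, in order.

Answer: sweet quick a

Derivation:
Line 1: ['sweet', 'quick', 'a'] (min_width=13, slack=6)
Line 2: ['string', 'robot', 'year'] (min_width=17, slack=2)
Line 3: ['paper', 'letter', 'so'] (min_width=15, slack=4)
Line 4: ['plate', 'wilderness'] (min_width=16, slack=3)
Line 5: ['computer', 'a', 'plate'] (min_width=16, slack=3)
Line 6: ['book', 'chemistry', 'read'] (min_width=19, slack=0)
Line 7: ['book', 'distance'] (min_width=13, slack=6)
Line 8: ['universe', 'bear'] (min_width=13, slack=6)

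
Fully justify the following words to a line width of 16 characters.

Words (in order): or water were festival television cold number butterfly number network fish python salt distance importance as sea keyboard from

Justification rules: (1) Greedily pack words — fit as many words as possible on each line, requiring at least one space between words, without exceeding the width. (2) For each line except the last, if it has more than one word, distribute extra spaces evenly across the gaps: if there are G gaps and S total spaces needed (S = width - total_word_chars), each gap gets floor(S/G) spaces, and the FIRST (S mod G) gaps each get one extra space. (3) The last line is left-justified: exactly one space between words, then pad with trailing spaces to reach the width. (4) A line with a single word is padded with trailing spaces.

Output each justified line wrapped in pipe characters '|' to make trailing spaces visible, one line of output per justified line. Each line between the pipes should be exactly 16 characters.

Answer: |or   water  were|
|festival        |
|television  cold|
|number butterfly|
|number   network|
|fish python salt|
|distance        |
|importance    as|
|sea     keyboard|
|from            |

Derivation:
Line 1: ['or', 'water', 'were'] (min_width=13, slack=3)
Line 2: ['festival'] (min_width=8, slack=8)
Line 3: ['television', 'cold'] (min_width=15, slack=1)
Line 4: ['number', 'butterfly'] (min_width=16, slack=0)
Line 5: ['number', 'network'] (min_width=14, slack=2)
Line 6: ['fish', 'python', 'salt'] (min_width=16, slack=0)
Line 7: ['distance'] (min_width=8, slack=8)
Line 8: ['importance', 'as'] (min_width=13, slack=3)
Line 9: ['sea', 'keyboard'] (min_width=12, slack=4)
Line 10: ['from'] (min_width=4, slack=12)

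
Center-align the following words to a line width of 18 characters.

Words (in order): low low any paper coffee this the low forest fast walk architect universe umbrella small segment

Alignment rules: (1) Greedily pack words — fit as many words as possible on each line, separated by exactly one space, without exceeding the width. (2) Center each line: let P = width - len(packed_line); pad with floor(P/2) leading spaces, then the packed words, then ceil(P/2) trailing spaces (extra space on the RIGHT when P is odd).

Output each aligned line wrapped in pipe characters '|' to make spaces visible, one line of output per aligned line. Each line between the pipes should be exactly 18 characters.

Line 1: ['low', 'low', 'any', 'paper'] (min_width=17, slack=1)
Line 2: ['coffee', 'this', 'the'] (min_width=15, slack=3)
Line 3: ['low', 'forest', 'fast'] (min_width=15, slack=3)
Line 4: ['walk', 'architect'] (min_width=14, slack=4)
Line 5: ['universe', 'umbrella'] (min_width=17, slack=1)
Line 6: ['small', 'segment'] (min_width=13, slack=5)

Answer: |low low any paper |
| coffee this the  |
| low forest fast  |
|  walk architect  |
|universe umbrella |
|  small segment   |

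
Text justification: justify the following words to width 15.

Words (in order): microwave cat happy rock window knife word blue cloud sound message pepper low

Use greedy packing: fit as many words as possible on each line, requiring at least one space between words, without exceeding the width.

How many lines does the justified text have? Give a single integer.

Answer: 6

Derivation:
Line 1: ['microwave', 'cat'] (min_width=13, slack=2)
Line 2: ['happy', 'rock'] (min_width=10, slack=5)
Line 3: ['window', 'knife'] (min_width=12, slack=3)
Line 4: ['word', 'blue', 'cloud'] (min_width=15, slack=0)
Line 5: ['sound', 'message'] (min_width=13, slack=2)
Line 6: ['pepper', 'low'] (min_width=10, slack=5)
Total lines: 6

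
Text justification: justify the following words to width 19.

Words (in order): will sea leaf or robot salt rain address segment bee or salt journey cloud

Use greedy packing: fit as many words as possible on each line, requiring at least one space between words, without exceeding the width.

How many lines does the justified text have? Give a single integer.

Answer: 5

Derivation:
Line 1: ['will', 'sea', 'leaf', 'or'] (min_width=16, slack=3)
Line 2: ['robot', 'salt', 'rain'] (min_width=15, slack=4)
Line 3: ['address', 'segment', 'bee'] (min_width=19, slack=0)
Line 4: ['or', 'salt', 'journey'] (min_width=15, slack=4)
Line 5: ['cloud'] (min_width=5, slack=14)
Total lines: 5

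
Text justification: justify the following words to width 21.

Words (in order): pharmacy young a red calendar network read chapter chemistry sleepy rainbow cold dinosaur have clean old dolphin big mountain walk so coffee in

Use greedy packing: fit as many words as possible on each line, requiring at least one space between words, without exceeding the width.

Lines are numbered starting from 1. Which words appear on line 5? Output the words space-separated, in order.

Line 1: ['pharmacy', 'young', 'a', 'red'] (min_width=20, slack=1)
Line 2: ['calendar', 'network', 'read'] (min_width=21, slack=0)
Line 3: ['chapter', 'chemistry'] (min_width=17, slack=4)
Line 4: ['sleepy', 'rainbow', 'cold'] (min_width=19, slack=2)
Line 5: ['dinosaur', 'have', 'clean'] (min_width=19, slack=2)
Line 6: ['old', 'dolphin', 'big'] (min_width=15, slack=6)
Line 7: ['mountain', 'walk', 'so'] (min_width=16, slack=5)
Line 8: ['coffee', 'in'] (min_width=9, slack=12)

Answer: dinosaur have clean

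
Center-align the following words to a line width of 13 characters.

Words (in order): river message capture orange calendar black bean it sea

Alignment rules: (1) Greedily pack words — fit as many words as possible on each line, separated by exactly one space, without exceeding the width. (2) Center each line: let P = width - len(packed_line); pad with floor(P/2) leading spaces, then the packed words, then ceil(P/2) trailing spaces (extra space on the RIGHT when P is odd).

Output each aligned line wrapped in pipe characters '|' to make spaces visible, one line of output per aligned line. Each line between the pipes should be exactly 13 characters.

Line 1: ['river', 'message'] (min_width=13, slack=0)
Line 2: ['capture'] (min_width=7, slack=6)
Line 3: ['orange'] (min_width=6, slack=7)
Line 4: ['calendar'] (min_width=8, slack=5)
Line 5: ['black', 'bean', 'it'] (min_width=13, slack=0)
Line 6: ['sea'] (min_width=3, slack=10)

Answer: |river message|
|   capture   |
|   orange    |
|  calendar   |
|black bean it|
|     sea     |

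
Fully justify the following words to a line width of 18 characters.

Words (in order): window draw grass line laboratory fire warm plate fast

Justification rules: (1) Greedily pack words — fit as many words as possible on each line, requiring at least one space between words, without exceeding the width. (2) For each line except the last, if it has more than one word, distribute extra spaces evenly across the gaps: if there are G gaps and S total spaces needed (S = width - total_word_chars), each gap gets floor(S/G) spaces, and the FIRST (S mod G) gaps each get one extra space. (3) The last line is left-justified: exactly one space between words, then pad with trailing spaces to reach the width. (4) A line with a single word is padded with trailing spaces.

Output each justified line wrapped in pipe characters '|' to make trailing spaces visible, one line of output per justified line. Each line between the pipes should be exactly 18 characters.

Answer: |window  draw grass|
|line    laboratory|
|fire   warm  plate|
|fast              |

Derivation:
Line 1: ['window', 'draw', 'grass'] (min_width=17, slack=1)
Line 2: ['line', 'laboratory'] (min_width=15, slack=3)
Line 3: ['fire', 'warm', 'plate'] (min_width=15, slack=3)
Line 4: ['fast'] (min_width=4, slack=14)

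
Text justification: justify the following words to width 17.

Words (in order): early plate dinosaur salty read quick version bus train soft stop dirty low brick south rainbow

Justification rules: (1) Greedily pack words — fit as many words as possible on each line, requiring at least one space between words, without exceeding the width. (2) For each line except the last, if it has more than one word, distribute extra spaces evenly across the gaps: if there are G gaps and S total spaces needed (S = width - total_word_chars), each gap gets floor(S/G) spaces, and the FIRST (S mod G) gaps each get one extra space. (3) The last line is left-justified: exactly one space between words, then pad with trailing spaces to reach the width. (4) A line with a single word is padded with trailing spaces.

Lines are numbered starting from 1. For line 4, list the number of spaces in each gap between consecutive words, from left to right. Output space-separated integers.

Line 1: ['early', 'plate'] (min_width=11, slack=6)
Line 2: ['dinosaur', 'salty'] (min_width=14, slack=3)
Line 3: ['read', 'quick'] (min_width=10, slack=7)
Line 4: ['version', 'bus', 'train'] (min_width=17, slack=0)
Line 5: ['soft', 'stop', 'dirty'] (min_width=15, slack=2)
Line 6: ['low', 'brick', 'south'] (min_width=15, slack=2)
Line 7: ['rainbow'] (min_width=7, slack=10)

Answer: 1 1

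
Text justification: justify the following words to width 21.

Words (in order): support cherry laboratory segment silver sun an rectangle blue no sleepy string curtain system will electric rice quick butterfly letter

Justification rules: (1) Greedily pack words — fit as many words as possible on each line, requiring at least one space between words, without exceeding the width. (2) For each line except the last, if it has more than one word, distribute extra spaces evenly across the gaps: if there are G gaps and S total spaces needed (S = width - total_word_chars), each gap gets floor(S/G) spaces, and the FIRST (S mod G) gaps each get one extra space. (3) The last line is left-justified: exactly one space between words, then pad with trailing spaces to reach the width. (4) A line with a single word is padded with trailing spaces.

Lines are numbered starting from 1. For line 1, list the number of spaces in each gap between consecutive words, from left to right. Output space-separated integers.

Answer: 8

Derivation:
Line 1: ['support', 'cherry'] (min_width=14, slack=7)
Line 2: ['laboratory', 'segment'] (min_width=18, slack=3)
Line 3: ['silver', 'sun', 'an'] (min_width=13, slack=8)
Line 4: ['rectangle', 'blue', 'no'] (min_width=17, slack=4)
Line 5: ['sleepy', 'string', 'curtain'] (min_width=21, slack=0)
Line 6: ['system', 'will', 'electric'] (min_width=20, slack=1)
Line 7: ['rice', 'quick', 'butterfly'] (min_width=20, slack=1)
Line 8: ['letter'] (min_width=6, slack=15)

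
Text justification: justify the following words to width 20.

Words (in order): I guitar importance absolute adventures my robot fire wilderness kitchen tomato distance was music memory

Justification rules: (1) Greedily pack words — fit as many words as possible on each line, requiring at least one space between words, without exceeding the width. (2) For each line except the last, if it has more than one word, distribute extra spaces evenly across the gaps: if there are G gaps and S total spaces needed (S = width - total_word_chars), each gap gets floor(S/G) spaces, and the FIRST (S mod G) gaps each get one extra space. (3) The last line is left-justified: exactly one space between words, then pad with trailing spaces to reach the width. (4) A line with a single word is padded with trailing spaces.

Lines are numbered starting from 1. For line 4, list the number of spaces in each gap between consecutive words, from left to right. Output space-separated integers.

Answer: 3

Derivation:
Line 1: ['I', 'guitar', 'importance'] (min_width=19, slack=1)
Line 2: ['absolute', 'adventures'] (min_width=19, slack=1)
Line 3: ['my', 'robot', 'fire'] (min_width=13, slack=7)
Line 4: ['wilderness', 'kitchen'] (min_width=18, slack=2)
Line 5: ['tomato', 'distance', 'was'] (min_width=19, slack=1)
Line 6: ['music', 'memory'] (min_width=12, slack=8)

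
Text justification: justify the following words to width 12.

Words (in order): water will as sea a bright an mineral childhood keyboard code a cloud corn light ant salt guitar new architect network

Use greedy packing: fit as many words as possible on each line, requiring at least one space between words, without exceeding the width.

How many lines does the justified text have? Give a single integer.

Answer: 12

Derivation:
Line 1: ['water', 'will'] (min_width=10, slack=2)
Line 2: ['as', 'sea', 'a'] (min_width=8, slack=4)
Line 3: ['bright', 'an'] (min_width=9, slack=3)
Line 4: ['mineral'] (min_width=7, slack=5)
Line 5: ['childhood'] (min_width=9, slack=3)
Line 6: ['keyboard'] (min_width=8, slack=4)
Line 7: ['code', 'a', 'cloud'] (min_width=12, slack=0)
Line 8: ['corn', 'light'] (min_width=10, slack=2)
Line 9: ['ant', 'salt'] (min_width=8, slack=4)
Line 10: ['guitar', 'new'] (min_width=10, slack=2)
Line 11: ['architect'] (min_width=9, slack=3)
Line 12: ['network'] (min_width=7, slack=5)
Total lines: 12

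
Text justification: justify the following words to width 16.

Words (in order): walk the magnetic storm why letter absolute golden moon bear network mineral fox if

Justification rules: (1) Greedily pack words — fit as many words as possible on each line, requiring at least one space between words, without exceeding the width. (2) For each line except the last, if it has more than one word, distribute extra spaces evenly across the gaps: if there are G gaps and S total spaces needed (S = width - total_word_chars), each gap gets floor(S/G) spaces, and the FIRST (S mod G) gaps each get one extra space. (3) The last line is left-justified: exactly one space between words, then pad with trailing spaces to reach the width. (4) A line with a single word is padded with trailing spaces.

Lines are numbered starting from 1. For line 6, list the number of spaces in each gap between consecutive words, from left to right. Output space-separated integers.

Answer: 2

Derivation:
Line 1: ['walk', 'the'] (min_width=8, slack=8)
Line 2: ['magnetic', 'storm'] (min_width=14, slack=2)
Line 3: ['why', 'letter'] (min_width=10, slack=6)
Line 4: ['absolute', 'golden'] (min_width=15, slack=1)
Line 5: ['moon', 'bear'] (min_width=9, slack=7)
Line 6: ['network', 'mineral'] (min_width=15, slack=1)
Line 7: ['fox', 'if'] (min_width=6, slack=10)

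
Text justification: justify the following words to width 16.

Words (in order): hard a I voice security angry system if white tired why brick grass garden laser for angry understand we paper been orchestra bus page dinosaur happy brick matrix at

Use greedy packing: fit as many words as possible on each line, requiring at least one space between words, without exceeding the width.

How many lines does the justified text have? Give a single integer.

Answer: 12

Derivation:
Line 1: ['hard', 'a', 'I', 'voice'] (min_width=14, slack=2)
Line 2: ['security', 'angry'] (min_width=14, slack=2)
Line 3: ['system', 'if', 'white'] (min_width=15, slack=1)
Line 4: ['tired', 'why', 'brick'] (min_width=15, slack=1)
Line 5: ['grass', 'garden'] (min_width=12, slack=4)
Line 6: ['laser', 'for', 'angry'] (min_width=15, slack=1)
Line 7: ['understand', 'we'] (min_width=13, slack=3)
Line 8: ['paper', 'been'] (min_width=10, slack=6)
Line 9: ['orchestra', 'bus'] (min_width=13, slack=3)
Line 10: ['page', 'dinosaur'] (min_width=13, slack=3)
Line 11: ['happy', 'brick'] (min_width=11, slack=5)
Line 12: ['matrix', 'at'] (min_width=9, slack=7)
Total lines: 12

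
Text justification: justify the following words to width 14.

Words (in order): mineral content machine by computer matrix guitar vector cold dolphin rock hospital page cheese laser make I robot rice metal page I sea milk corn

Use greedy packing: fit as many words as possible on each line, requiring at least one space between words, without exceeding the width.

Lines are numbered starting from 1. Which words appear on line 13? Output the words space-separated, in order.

Line 1: ['mineral'] (min_width=7, slack=7)
Line 2: ['content'] (min_width=7, slack=7)
Line 3: ['machine', 'by'] (min_width=10, slack=4)
Line 4: ['computer'] (min_width=8, slack=6)
Line 5: ['matrix', 'guitar'] (min_width=13, slack=1)
Line 6: ['vector', 'cold'] (min_width=11, slack=3)
Line 7: ['dolphin', 'rock'] (min_width=12, slack=2)
Line 8: ['hospital', 'page'] (min_width=13, slack=1)
Line 9: ['cheese', 'laser'] (min_width=12, slack=2)
Line 10: ['make', 'I', 'robot'] (min_width=12, slack=2)
Line 11: ['rice', 'metal'] (min_width=10, slack=4)
Line 12: ['page', 'I', 'sea'] (min_width=10, slack=4)
Line 13: ['milk', 'corn'] (min_width=9, slack=5)

Answer: milk corn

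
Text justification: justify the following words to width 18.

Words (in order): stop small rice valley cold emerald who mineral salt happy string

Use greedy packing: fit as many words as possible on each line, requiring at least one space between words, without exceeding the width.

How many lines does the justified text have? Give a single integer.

Line 1: ['stop', 'small', 'rice'] (min_width=15, slack=3)
Line 2: ['valley', 'cold'] (min_width=11, slack=7)
Line 3: ['emerald', 'who'] (min_width=11, slack=7)
Line 4: ['mineral', 'salt', 'happy'] (min_width=18, slack=0)
Line 5: ['string'] (min_width=6, slack=12)
Total lines: 5

Answer: 5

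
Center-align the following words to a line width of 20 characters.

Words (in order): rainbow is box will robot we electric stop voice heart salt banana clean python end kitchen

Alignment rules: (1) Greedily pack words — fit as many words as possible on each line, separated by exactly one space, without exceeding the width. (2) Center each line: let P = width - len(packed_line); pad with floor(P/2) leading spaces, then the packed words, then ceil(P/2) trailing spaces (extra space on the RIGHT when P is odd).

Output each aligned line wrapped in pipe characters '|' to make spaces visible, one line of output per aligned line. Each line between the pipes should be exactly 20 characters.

Line 1: ['rainbow', 'is', 'box', 'will'] (min_width=19, slack=1)
Line 2: ['robot', 'we', 'electric'] (min_width=17, slack=3)
Line 3: ['stop', 'voice', 'heart'] (min_width=16, slack=4)
Line 4: ['salt', 'banana', 'clean'] (min_width=17, slack=3)
Line 5: ['python', 'end', 'kitchen'] (min_width=18, slack=2)

Answer: |rainbow is box will |
| robot we electric  |
|  stop voice heart  |
| salt banana clean  |
| python end kitchen |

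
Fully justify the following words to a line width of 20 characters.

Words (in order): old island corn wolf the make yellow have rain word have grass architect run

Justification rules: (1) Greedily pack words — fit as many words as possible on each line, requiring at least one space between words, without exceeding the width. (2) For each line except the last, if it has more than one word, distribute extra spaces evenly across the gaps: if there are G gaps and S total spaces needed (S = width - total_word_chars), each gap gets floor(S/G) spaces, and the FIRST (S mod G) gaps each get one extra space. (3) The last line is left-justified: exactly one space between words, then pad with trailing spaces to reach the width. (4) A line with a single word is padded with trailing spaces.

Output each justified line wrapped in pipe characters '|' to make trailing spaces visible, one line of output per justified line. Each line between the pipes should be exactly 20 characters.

Line 1: ['old', 'island', 'corn', 'wolf'] (min_width=20, slack=0)
Line 2: ['the', 'make', 'yellow', 'have'] (min_width=20, slack=0)
Line 3: ['rain', 'word', 'have', 'grass'] (min_width=20, slack=0)
Line 4: ['architect', 'run'] (min_width=13, slack=7)

Answer: |old island corn wolf|
|the make yellow have|
|rain word have grass|
|architect run       |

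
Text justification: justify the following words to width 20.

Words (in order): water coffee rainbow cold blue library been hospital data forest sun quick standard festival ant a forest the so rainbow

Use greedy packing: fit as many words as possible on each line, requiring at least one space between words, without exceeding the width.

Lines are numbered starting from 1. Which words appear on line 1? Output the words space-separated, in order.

Answer: water coffee rainbow

Derivation:
Line 1: ['water', 'coffee', 'rainbow'] (min_width=20, slack=0)
Line 2: ['cold', 'blue', 'library'] (min_width=17, slack=3)
Line 3: ['been', 'hospital', 'data'] (min_width=18, slack=2)
Line 4: ['forest', 'sun', 'quick'] (min_width=16, slack=4)
Line 5: ['standard', 'festival'] (min_width=17, slack=3)
Line 6: ['ant', 'a', 'forest', 'the', 'so'] (min_width=19, slack=1)
Line 7: ['rainbow'] (min_width=7, slack=13)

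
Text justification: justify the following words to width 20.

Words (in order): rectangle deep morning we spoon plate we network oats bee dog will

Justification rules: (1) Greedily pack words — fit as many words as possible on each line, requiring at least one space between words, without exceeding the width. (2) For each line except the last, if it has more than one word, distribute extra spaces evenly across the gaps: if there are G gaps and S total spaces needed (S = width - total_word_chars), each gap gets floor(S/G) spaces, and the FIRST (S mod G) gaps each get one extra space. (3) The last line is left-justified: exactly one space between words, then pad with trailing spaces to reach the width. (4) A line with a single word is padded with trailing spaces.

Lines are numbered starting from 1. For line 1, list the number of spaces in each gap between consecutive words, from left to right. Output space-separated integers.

Line 1: ['rectangle', 'deep'] (min_width=14, slack=6)
Line 2: ['morning', 'we', 'spoon'] (min_width=16, slack=4)
Line 3: ['plate', 'we', 'network'] (min_width=16, slack=4)
Line 4: ['oats', 'bee', 'dog', 'will'] (min_width=17, slack=3)

Answer: 7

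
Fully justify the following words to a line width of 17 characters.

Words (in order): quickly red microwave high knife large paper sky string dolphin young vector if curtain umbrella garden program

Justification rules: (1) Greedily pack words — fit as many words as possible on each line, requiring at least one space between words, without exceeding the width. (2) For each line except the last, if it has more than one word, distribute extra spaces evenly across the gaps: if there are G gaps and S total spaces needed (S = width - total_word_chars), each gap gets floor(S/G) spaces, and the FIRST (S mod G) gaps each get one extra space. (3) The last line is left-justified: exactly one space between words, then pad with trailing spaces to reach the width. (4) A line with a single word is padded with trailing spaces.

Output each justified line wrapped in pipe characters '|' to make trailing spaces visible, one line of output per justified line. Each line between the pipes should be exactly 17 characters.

Answer: |quickly       red|
|microwave    high|
|knife large paper|
|sky        string|
|dolphin     young|
|vector if curtain|
|umbrella   garden|
|program          |

Derivation:
Line 1: ['quickly', 'red'] (min_width=11, slack=6)
Line 2: ['microwave', 'high'] (min_width=14, slack=3)
Line 3: ['knife', 'large', 'paper'] (min_width=17, slack=0)
Line 4: ['sky', 'string'] (min_width=10, slack=7)
Line 5: ['dolphin', 'young'] (min_width=13, slack=4)
Line 6: ['vector', 'if', 'curtain'] (min_width=17, slack=0)
Line 7: ['umbrella', 'garden'] (min_width=15, slack=2)
Line 8: ['program'] (min_width=7, slack=10)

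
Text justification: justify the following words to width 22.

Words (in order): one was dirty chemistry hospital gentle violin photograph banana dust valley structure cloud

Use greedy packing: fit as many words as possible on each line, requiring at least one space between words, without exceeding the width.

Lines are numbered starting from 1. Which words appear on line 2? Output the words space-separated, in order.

Answer: chemistry hospital

Derivation:
Line 1: ['one', 'was', 'dirty'] (min_width=13, slack=9)
Line 2: ['chemistry', 'hospital'] (min_width=18, slack=4)
Line 3: ['gentle', 'violin'] (min_width=13, slack=9)
Line 4: ['photograph', 'banana', 'dust'] (min_width=22, slack=0)
Line 5: ['valley', 'structure', 'cloud'] (min_width=22, slack=0)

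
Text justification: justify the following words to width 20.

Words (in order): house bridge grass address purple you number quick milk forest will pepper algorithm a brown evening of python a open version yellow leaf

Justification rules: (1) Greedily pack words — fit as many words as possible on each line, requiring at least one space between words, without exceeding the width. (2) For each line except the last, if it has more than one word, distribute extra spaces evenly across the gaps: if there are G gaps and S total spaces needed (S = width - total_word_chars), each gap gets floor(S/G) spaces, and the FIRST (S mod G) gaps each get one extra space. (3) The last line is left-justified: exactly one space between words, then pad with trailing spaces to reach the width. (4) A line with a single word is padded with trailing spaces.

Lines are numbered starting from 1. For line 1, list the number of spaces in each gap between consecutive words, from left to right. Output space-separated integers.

Line 1: ['house', 'bridge', 'grass'] (min_width=18, slack=2)
Line 2: ['address', 'purple', 'you'] (min_width=18, slack=2)
Line 3: ['number', 'quick', 'milk'] (min_width=17, slack=3)
Line 4: ['forest', 'will', 'pepper'] (min_width=18, slack=2)
Line 5: ['algorithm', 'a', 'brown'] (min_width=17, slack=3)
Line 6: ['evening', 'of', 'python', 'a'] (min_width=19, slack=1)
Line 7: ['open', 'version', 'yellow'] (min_width=19, slack=1)
Line 8: ['leaf'] (min_width=4, slack=16)

Answer: 2 2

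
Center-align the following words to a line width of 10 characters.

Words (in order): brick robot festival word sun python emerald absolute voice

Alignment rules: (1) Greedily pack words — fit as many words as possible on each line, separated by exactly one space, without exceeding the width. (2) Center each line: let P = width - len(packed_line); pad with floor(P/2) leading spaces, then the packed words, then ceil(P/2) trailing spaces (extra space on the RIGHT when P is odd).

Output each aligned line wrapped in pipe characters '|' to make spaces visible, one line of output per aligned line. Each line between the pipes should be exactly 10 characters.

Answer: |  brick   |
|  robot   |
| festival |
| word sun |
|  python  |
| emerald  |
| absolute |
|  voice   |

Derivation:
Line 1: ['brick'] (min_width=5, slack=5)
Line 2: ['robot'] (min_width=5, slack=5)
Line 3: ['festival'] (min_width=8, slack=2)
Line 4: ['word', 'sun'] (min_width=8, slack=2)
Line 5: ['python'] (min_width=6, slack=4)
Line 6: ['emerald'] (min_width=7, slack=3)
Line 7: ['absolute'] (min_width=8, slack=2)
Line 8: ['voice'] (min_width=5, slack=5)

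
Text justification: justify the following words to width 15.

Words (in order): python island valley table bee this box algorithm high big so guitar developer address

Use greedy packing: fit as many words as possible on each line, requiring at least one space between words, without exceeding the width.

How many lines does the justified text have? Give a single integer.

Answer: 7

Derivation:
Line 1: ['python', 'island'] (min_width=13, slack=2)
Line 2: ['valley', 'table'] (min_width=12, slack=3)
Line 3: ['bee', 'this', 'box'] (min_width=12, slack=3)
Line 4: ['algorithm', 'high'] (min_width=14, slack=1)
Line 5: ['big', 'so', 'guitar'] (min_width=13, slack=2)
Line 6: ['developer'] (min_width=9, slack=6)
Line 7: ['address'] (min_width=7, slack=8)
Total lines: 7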